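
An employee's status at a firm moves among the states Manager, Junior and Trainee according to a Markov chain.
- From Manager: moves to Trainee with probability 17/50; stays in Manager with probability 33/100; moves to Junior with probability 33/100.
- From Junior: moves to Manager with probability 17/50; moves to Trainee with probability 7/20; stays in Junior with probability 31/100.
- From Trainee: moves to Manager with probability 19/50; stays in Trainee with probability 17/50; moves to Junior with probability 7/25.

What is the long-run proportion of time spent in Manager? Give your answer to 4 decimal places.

0.3502

Let the stationary distribution be π with π = πP and π_1 + π_2 + π_3 = 1.
π_1 = 0.33·π_1 + 0.34·π_2 + 0.38·π_3
π_2 = 0.33·π_1 + 0.31·π_2 + 0.28·π_3
Solving with the normalization constraint gives π = (0.3502, 0.3067, 0.3431).
So the stationary probability of Manager is 0.3502.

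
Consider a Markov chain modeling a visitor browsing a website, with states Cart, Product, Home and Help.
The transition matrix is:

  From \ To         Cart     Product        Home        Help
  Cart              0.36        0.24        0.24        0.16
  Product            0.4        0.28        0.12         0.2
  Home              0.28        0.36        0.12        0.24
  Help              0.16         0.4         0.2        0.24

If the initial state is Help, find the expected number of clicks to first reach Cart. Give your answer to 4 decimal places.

Let t(s) be the expected number of clicks to first reach Cart from state s, with t(Cart) = 0. Conditioning on the first click:
t(Product) = 1 + 0.28·t(Product) + 0.12·t(Home) + 0.2·t(Help)
t(Home) = 1 + 0.36·t(Product) + 0.12·t(Home) + 0.24·t(Help)
t(Help) = 1 + 0.4·t(Product) + 0.2·t(Home) + 0.24·t(Help)
Solving: t(Product) = 3.0105, t(Home) = 3.4031, t(Help) = 3.7958.
Expected clicks from Help to Cart: 3.7958.

3.7958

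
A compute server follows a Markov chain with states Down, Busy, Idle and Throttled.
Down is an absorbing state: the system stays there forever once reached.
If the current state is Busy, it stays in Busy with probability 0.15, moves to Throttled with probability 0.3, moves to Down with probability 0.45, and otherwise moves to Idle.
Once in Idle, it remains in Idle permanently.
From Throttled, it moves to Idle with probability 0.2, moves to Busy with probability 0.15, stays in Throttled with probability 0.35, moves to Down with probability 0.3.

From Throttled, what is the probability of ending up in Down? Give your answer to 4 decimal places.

0.6355

Let h(s) be the probability of absorption at Down starting from transient state s. Then h(Down) = 1 and h(Idle) = 0. By first-step analysis:
h(Busy) = 0.45·1 + 0.15·h(Busy) + 0.1·0 + 0.3·h(Throttled)
h(Throttled) = 0.3·1 + 0.15·h(Busy) + 0.2·0 + 0.35·h(Throttled)
Solving: h(Busy) = 0.7537, h(Throttled) = 0.6355.
Starting from Throttled, the probability is 0.6355.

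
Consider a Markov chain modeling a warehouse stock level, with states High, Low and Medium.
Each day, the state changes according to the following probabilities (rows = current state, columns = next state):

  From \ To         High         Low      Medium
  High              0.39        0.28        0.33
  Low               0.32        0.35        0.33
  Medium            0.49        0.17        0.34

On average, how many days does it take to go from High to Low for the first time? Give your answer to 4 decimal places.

Let t(s) be the expected number of days to first reach Low from state s, with t(Low) = 0. Conditioning on the first day:
t(High) = 1 + 0.39·t(High) + 0.33·t(Medium)
t(Medium) = 1 + 0.49·t(High) + 0.34·t(Medium)
Solving: t(High) = 4.1096, t(Medium) = 4.5662.
Expected days from High to Low: 4.1096.

4.1096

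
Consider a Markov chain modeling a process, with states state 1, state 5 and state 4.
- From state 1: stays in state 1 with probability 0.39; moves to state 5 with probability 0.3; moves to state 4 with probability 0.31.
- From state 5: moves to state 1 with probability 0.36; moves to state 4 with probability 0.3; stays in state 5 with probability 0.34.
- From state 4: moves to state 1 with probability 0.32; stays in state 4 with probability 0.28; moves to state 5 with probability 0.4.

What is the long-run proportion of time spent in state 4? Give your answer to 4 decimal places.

Let the stationary distribution be π with π = πP and π_1 + π_2 + π_3 = 1.
π_1 = 0.39·π_1 + 0.36·π_2 + 0.32·π_3
π_2 = 0.3·π_1 + 0.34·π_2 + 0.4·π_3
Solving with the normalization constraint gives π = (0.3589, 0.3435, 0.2976).
So the stationary probability of state 4 is 0.2976.

0.2976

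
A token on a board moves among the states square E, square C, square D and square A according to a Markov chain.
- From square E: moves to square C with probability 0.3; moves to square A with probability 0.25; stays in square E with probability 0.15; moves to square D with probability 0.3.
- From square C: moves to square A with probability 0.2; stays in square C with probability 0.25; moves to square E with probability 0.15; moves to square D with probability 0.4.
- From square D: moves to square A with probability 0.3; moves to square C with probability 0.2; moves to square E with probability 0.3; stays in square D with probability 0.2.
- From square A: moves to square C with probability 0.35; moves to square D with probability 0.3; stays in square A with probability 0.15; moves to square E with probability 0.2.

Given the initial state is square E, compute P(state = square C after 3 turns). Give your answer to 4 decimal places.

0.2679

Propagate the distribution vector 3 turns from square E.
After 0 turns: (1.0000, 0.0000, 0.0000, 0.0000)
After 1 turn: (0.1500, 0.3000, 0.3000, 0.2500)
After 2 turns: (0.2075, 0.2675, 0.3000, 0.2250)
After 3 turns: (0.2063, 0.2679, 0.2968, 0.2291)
P(in square C after 3 turns) = 0.2679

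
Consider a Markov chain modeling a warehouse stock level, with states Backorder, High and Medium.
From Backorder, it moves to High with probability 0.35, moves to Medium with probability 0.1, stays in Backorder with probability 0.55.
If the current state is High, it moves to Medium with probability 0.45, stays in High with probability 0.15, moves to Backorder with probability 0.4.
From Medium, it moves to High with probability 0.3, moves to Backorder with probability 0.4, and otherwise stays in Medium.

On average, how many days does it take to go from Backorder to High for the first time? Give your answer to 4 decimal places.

2.9091

Let t(s) be the expected number of days to first reach High from state s, with t(High) = 0. Conditioning on the first day:
t(Backorder) = 1 + 0.55·t(Backorder) + 0.1·t(Medium)
t(Medium) = 1 + 0.4·t(Backorder) + 0.3·t(Medium)
Solving: t(Backorder) = 2.9091, t(Medium) = 3.0909.
Expected days from Backorder to High: 2.9091.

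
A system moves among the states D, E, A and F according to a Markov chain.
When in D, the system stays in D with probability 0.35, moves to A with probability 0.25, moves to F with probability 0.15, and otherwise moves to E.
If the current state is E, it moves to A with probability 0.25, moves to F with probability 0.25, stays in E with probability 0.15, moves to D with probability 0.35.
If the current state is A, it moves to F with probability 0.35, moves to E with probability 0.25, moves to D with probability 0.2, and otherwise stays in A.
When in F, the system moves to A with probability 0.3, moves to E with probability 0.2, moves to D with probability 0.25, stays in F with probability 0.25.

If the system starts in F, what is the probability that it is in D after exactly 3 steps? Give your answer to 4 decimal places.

Propagate the distribution vector 3 steps from F.
After 0 steps: (0.0000, 0.0000, 0.0000, 1.0000)
After 1 step: (0.2500, 0.2000, 0.3000, 0.2500)
After 2 steps: (0.2800, 0.2175, 0.2475, 0.2550)
After 3 steps: (0.2874, 0.2155, 0.2504, 0.2468)
P(in D after 3 steps) = 0.2874

0.2874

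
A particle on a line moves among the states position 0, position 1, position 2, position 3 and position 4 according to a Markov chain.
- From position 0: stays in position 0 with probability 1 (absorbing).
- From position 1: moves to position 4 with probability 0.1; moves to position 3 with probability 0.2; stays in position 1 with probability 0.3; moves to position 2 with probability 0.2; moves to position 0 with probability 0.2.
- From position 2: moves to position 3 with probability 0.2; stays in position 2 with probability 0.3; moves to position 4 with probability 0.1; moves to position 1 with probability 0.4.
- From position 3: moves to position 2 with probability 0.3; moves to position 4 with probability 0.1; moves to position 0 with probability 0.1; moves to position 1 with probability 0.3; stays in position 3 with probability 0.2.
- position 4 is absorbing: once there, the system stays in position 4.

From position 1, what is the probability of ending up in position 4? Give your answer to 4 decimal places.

Let h(s) be the probability of absorption at position 4 starting from transient state s. Then h(position 4) = 1 and h(position 0) = 0. By first-step analysis:
h(position 1) = 0.2·0 + 0.3·h(position 1) + 0.2·h(position 2) + 0.2·h(position 3) + 0.1·1
h(position 2) = 0.4·h(position 1) + 0.3·h(position 2) + 0.2·h(position 3) + 0.1·1
h(position 3) = 0.1·0 + 0.3·h(position 1) + 0.3·h(position 2) + 0.2·h(position 3) + 0.1·1
Solving: h(position 1) = 0.4327, h(position 2) = 0.5288, h(position 3) = 0.4856.
Starting from position 1, the probability is 0.4327.

0.4327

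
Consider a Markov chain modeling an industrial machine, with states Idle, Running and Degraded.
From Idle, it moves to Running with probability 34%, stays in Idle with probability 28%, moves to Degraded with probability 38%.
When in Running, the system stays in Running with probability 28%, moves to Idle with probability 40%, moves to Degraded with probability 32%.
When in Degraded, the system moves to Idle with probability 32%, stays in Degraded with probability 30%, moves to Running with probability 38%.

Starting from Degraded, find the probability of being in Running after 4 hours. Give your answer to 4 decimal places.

Propagate the distribution vector 4 hours from Degraded.
After 0 hours: (0.0000, 0.0000, 1.0000)
After 1 hour: (0.3200, 0.3800, 0.3000)
After 2 hours: (0.3376, 0.3292, 0.3332)
After 3 hours: (0.3328, 0.3336, 0.3336)
After 4 hours: (0.3334, 0.3333, 0.3333)
P(in Running after 4 hours) = 0.3333

0.3333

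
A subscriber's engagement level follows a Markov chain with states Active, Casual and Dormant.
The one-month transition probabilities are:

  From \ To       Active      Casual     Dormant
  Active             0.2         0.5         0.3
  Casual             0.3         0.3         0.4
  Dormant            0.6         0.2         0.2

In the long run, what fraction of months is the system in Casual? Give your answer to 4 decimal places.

0.3407

Let the stationary distribution be π with π = πP and π_1 + π_2 + π_3 = 1.
π_1 = 0.2·π_1 + 0.3·π_2 + 0.6·π_3
π_2 = 0.5·π_1 + 0.3·π_2 + 0.2·π_3
Solving with the normalization constraint gives π = (0.3556, 0.3407, 0.3037).
So the stationary probability of Casual is 0.3407.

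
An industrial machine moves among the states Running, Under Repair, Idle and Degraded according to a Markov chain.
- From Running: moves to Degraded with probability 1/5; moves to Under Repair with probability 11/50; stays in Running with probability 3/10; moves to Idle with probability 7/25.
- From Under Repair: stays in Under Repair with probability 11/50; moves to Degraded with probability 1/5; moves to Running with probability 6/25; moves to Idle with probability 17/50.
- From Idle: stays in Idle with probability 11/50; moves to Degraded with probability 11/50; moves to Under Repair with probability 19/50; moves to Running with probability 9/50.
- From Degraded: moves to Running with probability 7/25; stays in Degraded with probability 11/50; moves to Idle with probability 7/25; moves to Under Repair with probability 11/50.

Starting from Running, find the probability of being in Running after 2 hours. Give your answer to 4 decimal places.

Propagate the distribution vector 2 hours from Running.
After 0 hours: (1.0000, 0.0000, 0.0000, 0.0000)
After 1 hour: (0.3000, 0.2200, 0.2800, 0.2000)
After 2 hours: (0.2492, 0.2648, 0.2764, 0.2096)
P(in Running after 2 hours) = 0.2492

0.2492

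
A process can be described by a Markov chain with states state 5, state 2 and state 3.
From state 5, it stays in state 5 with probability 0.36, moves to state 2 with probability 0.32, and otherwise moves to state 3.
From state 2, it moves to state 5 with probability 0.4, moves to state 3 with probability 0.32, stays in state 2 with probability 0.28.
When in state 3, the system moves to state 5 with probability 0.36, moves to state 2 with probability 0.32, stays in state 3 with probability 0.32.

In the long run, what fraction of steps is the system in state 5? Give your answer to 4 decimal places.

0.3723

Let the stationary distribution be π with π = πP and π_1 + π_2 + π_3 = 1.
π_1 = 0.36·π_1 + 0.4·π_2 + 0.36·π_3
π_2 = 0.32·π_1 + 0.28·π_2 + 0.32·π_3
Solving with the normalization constraint gives π = (0.3723, 0.3077, 0.3200).
So the stationary probability of state 5 is 0.3723.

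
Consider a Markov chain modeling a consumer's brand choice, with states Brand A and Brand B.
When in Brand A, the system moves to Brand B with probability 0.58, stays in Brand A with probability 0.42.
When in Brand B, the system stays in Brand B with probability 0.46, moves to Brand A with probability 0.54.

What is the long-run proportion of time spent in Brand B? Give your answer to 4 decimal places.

Let the stationary distribution be π with π = πP and π_1 + π_2 = 1.
π_1 = 0.42·π_1 + 0.54·π_2
Solving with the normalization constraint gives π = (0.4821, 0.5179).
So the stationary probability of Brand B is 0.5179.

0.5179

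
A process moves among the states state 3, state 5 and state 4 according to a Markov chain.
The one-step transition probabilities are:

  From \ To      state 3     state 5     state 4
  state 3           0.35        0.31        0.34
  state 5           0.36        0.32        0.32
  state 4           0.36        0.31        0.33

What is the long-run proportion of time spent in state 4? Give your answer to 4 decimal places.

0.3304

Let the stationary distribution be π with π = πP and π_1 + π_2 + π_3 = 1.
π_1 = 0.35·π_1 + 0.36·π_2 + 0.36·π_3
π_2 = 0.31·π_1 + 0.32·π_2 + 0.31·π_3
Solving with the normalization constraint gives π = (0.3564, 0.3131, 0.3304).
So the stationary probability of state 4 is 0.3304.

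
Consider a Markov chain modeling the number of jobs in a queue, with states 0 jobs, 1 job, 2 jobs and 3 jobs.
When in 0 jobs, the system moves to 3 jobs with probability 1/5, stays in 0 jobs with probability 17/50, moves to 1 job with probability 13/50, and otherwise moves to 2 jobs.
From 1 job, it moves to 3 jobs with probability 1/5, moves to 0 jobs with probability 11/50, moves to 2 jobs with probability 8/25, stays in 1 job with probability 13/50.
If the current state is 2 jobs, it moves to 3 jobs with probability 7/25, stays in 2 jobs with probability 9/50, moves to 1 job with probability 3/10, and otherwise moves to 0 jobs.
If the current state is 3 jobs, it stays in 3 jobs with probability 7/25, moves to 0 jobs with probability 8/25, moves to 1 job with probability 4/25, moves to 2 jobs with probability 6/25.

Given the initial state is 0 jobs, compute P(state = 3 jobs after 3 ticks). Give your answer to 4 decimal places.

0.2374

Propagate the distribution vector 3 ticks from 0 jobs.
After 0 ticks: (1.0000, 0.0000, 0.0000, 0.0000)
After 1 tick: (0.3400, 0.2600, 0.2000, 0.2000)
After 2 ticks: (0.2848, 0.2480, 0.2352, 0.2320)
After 3 ticks: (0.2821, 0.2462, 0.2343, 0.2374)
P(in 3 jobs after 3 ticks) = 0.2374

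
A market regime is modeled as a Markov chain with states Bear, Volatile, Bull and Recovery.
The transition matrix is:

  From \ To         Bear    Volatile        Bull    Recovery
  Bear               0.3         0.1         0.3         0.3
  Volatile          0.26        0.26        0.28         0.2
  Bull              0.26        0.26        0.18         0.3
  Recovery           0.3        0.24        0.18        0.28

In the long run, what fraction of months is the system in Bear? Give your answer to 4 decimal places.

0.2822

Let the stationary distribution be π with π = πP and π_1 + π_2 + π_3 + π_4 = 1.
π_1 = 0.3·π_1 + 0.26·π_2 + 0.26·π_3 + 0.3·π_4
π_2 = 0.1·π_1 + 0.26·π_2 + 0.26·π_3 + 0.24·π_4
π_3 = 0.3·π_1 + 0.28·π_2 + 0.18·π_3 + 0.18·π_4
Solving with the normalization constraint gives π = (0.2822, 0.2094, 0.2348, 0.2736).
So the stationary probability of Bear is 0.2822.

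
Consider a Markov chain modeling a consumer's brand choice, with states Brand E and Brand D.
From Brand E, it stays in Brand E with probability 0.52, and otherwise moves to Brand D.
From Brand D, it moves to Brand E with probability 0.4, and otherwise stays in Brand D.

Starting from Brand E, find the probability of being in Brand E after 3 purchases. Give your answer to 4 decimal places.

Propagate the distribution vector 3 purchases from Brand E.
After 0 purchases: (1.0000, 0.0000)
After 1 purchase: (0.5200, 0.4800)
After 2 purchases: (0.4624, 0.5376)
After 3 purchases: (0.4555, 0.5445)
P(in Brand E after 3 purchases) = 0.4555

0.4555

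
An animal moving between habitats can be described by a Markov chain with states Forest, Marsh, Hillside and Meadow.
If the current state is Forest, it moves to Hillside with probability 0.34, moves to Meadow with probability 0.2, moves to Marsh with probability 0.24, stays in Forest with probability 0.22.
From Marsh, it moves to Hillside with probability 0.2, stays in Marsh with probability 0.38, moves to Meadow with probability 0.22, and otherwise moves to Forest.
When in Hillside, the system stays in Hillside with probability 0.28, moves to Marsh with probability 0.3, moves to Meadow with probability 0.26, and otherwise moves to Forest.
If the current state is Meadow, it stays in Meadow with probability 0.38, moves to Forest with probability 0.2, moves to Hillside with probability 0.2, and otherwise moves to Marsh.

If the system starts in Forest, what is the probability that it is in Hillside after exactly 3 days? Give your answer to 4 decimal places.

Propagate the distribution vector 3 days from Forest.
After 0 days: (1.0000, 0.0000, 0.0000, 0.0000)
After 1 day: (0.2200, 0.2400, 0.3400, 0.2000)
After 2 days: (0.1908, 0.2900, 0.2580, 0.2612)
After 3 days: (0.1935, 0.2909, 0.2474, 0.2683)
P(in Hillside after 3 days) = 0.2474

0.2474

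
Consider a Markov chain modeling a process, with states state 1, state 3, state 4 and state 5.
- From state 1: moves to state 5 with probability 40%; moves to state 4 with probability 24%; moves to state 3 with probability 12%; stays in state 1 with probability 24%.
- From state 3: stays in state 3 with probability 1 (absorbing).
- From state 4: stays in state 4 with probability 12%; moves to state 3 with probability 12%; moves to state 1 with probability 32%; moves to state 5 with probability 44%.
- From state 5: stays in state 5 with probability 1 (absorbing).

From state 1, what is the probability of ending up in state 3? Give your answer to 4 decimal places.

0.2270

Let h(s) be the probability of absorption at state 3 starting from transient state s. Then h(state 3) = 1 and h(state 5) = 0. By first-step analysis:
h(state 1) = 0.24·h(state 1) + 0.12·1 + 0.24·h(state 4) + 0.4·0
h(state 4) = 0.32·h(state 1) + 0.12·1 + 0.12·h(state 4) + 0.44·0
Solving: h(state 1) = 0.2270, h(state 4) = 0.2189.
Starting from state 1, the probability is 0.2270.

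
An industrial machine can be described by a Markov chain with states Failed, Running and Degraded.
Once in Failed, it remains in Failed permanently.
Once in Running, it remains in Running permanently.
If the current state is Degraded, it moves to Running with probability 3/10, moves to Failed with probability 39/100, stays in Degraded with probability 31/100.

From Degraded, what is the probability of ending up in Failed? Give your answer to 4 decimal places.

0.5652

Let h(s) be the probability of absorption at Failed starting from transient state s. Then h(Failed) = 1 and h(Running) = 0. By first-step analysis:
h(Degraded) = 0.39·1 + 0.3·0 + 0.31·h(Degraded)
Solving: h(Degraded) = 0.5652.
Starting from Degraded, the probability is 0.5652.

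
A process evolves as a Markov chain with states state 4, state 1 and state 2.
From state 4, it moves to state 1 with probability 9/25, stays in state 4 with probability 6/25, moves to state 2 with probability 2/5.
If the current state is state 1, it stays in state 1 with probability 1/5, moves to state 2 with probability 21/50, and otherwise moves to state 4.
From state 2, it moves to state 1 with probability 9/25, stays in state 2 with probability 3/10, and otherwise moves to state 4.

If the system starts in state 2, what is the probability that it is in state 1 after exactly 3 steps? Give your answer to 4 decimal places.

Propagate the distribution vector 3 steps from state 2.
After 0 steps: (0.0000, 0.0000, 1.0000)
After 1 step: (0.3400, 0.3600, 0.3000)
After 2 steps: (0.3204, 0.3024, 0.3772)
After 3 steps: (0.3201, 0.3116, 0.3683)
P(in state 1 after 3 steps) = 0.3116

0.3116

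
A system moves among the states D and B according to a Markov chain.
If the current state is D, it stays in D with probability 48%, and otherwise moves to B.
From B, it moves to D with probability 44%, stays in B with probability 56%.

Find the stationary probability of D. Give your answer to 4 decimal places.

Let the stationary distribution be π with π = πP and π_1 + π_2 = 1.
π_1 = 0.48·π_1 + 0.44·π_2
Solving with the normalization constraint gives π = (0.4583, 0.5417).
So the stationary probability of D is 0.4583.

0.4583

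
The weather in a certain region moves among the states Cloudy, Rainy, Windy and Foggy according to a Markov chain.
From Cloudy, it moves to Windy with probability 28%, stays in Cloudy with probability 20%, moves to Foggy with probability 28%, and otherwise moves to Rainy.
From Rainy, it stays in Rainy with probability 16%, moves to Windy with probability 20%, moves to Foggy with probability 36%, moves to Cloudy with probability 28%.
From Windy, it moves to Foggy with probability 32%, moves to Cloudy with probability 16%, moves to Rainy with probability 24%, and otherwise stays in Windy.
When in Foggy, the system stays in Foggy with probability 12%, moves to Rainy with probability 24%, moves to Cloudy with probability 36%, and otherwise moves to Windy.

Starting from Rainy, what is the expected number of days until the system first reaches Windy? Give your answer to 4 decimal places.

Let t(s) be the expected number of days to first reach Windy from state s, with t(Windy) = 0. Conditioning on the first day:
t(Cloudy) = 1 + 0.2·t(Cloudy) + 0.24·t(Rainy) + 0.28·t(Foggy)
t(Rainy) = 1 + 0.28·t(Cloudy) + 0.16·t(Rainy) + 0.36·t(Foggy)
t(Foggy) = 1 + 0.36·t(Cloudy) + 0.24·t(Rainy) + 0.12·t(Foggy)
Solving: t(Cloudy) = 3.8136, t(Rainy) = 4.0960, t(Foggy) = 3.8136.
Expected days from Rainy to Windy: 4.0960.

4.0960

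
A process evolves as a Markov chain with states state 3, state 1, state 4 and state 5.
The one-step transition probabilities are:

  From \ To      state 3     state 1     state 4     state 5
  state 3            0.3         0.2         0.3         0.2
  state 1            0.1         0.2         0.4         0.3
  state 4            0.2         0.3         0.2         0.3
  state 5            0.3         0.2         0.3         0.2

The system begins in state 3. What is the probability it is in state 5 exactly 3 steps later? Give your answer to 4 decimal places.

0.2520

Propagate the distribution vector 3 steps from state 3.
After 0 steps: (1.0000, 0.0000, 0.0000, 0.0000)
After 1 step: (0.3000, 0.2000, 0.3000, 0.2000)
After 2 steps: (0.2300, 0.2300, 0.2900, 0.2500)
After 3 steps: (0.2250, 0.2290, 0.2940, 0.2520)
P(in state 5 after 3 steps) = 0.2520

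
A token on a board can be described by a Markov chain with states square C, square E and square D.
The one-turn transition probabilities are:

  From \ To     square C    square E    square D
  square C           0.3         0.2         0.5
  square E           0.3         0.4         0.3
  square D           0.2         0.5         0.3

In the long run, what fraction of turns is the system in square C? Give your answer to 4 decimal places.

0.2647

Let the stationary distribution be π with π = πP and π_1 + π_2 + π_3 = 1.
π_1 = 0.3·π_1 + 0.3·π_2 + 0.2·π_3
π_2 = 0.2·π_1 + 0.4·π_2 + 0.5·π_3
Solving with the normalization constraint gives π = (0.2647, 0.3824, 0.3529).
So the stationary probability of square C is 0.2647.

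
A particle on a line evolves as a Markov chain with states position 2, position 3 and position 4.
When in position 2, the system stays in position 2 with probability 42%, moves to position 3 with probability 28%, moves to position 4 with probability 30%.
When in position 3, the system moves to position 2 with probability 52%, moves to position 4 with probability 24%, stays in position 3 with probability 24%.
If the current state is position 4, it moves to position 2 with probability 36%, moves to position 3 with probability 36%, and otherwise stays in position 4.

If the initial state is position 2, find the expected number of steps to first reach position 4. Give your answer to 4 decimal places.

Let t(s) be the expected number of steps to first reach position 4 from state s, with t(position 4) = 0. Conditioning on the first step:
t(position 2) = 1 + 0.42·t(position 2) + 0.28·t(position 3)
t(position 3) = 1 + 0.52·t(position 2) + 0.24·t(position 3)
Solving: t(position 2) = 3.5230, t(position 3) = 3.7263.
Expected steps from position 2 to position 4: 3.5230.

3.5230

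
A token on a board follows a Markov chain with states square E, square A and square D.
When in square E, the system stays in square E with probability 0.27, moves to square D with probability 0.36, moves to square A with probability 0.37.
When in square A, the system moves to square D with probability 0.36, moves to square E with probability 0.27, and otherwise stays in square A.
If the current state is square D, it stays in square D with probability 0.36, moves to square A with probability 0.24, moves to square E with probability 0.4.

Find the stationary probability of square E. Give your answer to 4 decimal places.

0.3168

Let the stationary distribution be π with π = πP and π_1 + π_2 + π_3 = 1.
π_1 = 0.27·π_1 + 0.27·π_2 + 0.4·π_3
π_2 = 0.37·π_1 + 0.37·π_2 + 0.24·π_3
Solving with the normalization constraint gives π = (0.3168, 0.3232, 0.3600).
So the stationary probability of square E is 0.3168.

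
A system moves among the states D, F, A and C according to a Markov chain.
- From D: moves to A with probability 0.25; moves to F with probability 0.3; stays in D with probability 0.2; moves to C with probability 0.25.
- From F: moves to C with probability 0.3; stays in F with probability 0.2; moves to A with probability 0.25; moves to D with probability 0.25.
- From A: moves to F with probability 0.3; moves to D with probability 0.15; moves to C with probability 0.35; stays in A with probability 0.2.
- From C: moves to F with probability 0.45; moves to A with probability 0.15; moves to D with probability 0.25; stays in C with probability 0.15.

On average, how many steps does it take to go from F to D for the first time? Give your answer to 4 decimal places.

4.3713

Let t(s) be the expected number of steps to first reach D from state s, with t(D) = 0. Conditioning on the first step:
t(F) = 1 + 0.2·t(F) + 0.25·t(A) + 0.3·t(C)
t(A) = 1 + 0.3·t(F) + 0.2·t(A) + 0.35·t(C)
t(C) = 1 + 0.45·t(F) + 0.15·t(A) + 0.15·t(C)
Solving: t(F) = 4.3713, t(A) = 4.7859, t(C) = 4.3353.
Expected steps from F to D: 4.3713.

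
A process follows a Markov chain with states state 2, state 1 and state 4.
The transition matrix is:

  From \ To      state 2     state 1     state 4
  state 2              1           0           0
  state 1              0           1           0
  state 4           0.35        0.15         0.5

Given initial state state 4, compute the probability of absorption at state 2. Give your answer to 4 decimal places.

Let h(s) be the probability of absorption at state 2 starting from transient state s. Then h(state 2) = 1 and h(state 1) = 0. By first-step analysis:
h(state 4) = 0.35·1 + 0.15·0 + 0.5·h(state 4)
Solving: h(state 4) = 0.7000.
Starting from state 4, the probability is 0.7000.

0.7000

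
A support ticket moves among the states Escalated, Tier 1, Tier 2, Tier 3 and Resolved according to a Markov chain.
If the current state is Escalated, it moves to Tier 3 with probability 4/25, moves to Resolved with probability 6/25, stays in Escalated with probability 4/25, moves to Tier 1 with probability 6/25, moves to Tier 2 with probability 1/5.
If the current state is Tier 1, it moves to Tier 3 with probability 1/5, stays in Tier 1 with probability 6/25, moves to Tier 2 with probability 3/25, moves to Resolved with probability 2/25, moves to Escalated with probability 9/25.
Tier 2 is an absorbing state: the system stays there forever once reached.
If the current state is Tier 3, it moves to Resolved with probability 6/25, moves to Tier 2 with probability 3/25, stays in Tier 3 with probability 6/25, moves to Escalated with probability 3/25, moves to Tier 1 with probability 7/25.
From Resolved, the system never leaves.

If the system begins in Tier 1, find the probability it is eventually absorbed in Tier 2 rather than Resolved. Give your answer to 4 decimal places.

Let h(s) be the probability of absorption at Tier 2 starting from transient state s. Then h(Tier 2) = 1 and h(Resolved) = 0. By first-step analysis:
h(Escalated) = 0.16·h(Escalated) + 0.24·h(Tier 1) + 0.2·1 + 0.16·h(Tier 3) + 0.24·0
h(Tier 1) = 0.36·h(Escalated) + 0.24·h(Tier 1) + 0.12·1 + 0.2·h(Tier 3) + 0.08·0
h(Tier 3) = 0.12·h(Escalated) + 0.28·h(Tier 1) + 0.12·1 + 0.24·h(Tier 3) + 0.24·0
Solving: h(Escalated) = 0.4522, h(Tier 1) = 0.4789, h(Tier 3) = 0.4057.
Starting from Tier 1, the probability is 0.4789.

0.4789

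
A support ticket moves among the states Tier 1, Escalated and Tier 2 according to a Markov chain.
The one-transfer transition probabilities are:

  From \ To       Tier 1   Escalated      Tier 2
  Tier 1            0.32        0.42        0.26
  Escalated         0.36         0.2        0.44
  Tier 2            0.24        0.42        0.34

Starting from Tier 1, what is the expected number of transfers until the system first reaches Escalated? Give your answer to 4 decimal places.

Let t(s) be the expected number of transfers to first reach Escalated from state s, with t(Escalated) = 0. Conditioning on the first transfer:
t(Tier 1) = 1 + 0.32·t(Tier 1) + 0.26·t(Tier 2)
t(Tier 2) = 1 + 0.24·t(Tier 1) + 0.34·t(Tier 2)
Solving: t(Tier 1) = 2.3810, t(Tier 2) = 2.3810.
Expected transfers from Tier 1 to Escalated: 2.3810.

2.3810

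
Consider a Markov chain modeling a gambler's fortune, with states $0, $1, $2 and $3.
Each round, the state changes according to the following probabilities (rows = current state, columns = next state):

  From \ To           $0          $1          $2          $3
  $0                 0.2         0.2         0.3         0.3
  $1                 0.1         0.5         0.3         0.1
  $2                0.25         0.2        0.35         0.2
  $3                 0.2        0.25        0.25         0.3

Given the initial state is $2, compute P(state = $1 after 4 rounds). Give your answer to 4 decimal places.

Propagate the distribution vector 4 rounds from $2.
After 0 rounds: (0.0000, 0.0000, 1.0000, 0.0000)
After 1 round: (0.2500, 0.2000, 0.3500, 0.2000)
After 2 rounds: (0.1975, 0.2700, 0.3075, 0.2250)
After 3 rounds: (0.1884, 0.2923, 0.3041, 0.2153)
After 4 rounds: (0.1860, 0.2984, 0.3044, 0.2111)
P(in $1 after 4 rounds) = 0.2984

0.2984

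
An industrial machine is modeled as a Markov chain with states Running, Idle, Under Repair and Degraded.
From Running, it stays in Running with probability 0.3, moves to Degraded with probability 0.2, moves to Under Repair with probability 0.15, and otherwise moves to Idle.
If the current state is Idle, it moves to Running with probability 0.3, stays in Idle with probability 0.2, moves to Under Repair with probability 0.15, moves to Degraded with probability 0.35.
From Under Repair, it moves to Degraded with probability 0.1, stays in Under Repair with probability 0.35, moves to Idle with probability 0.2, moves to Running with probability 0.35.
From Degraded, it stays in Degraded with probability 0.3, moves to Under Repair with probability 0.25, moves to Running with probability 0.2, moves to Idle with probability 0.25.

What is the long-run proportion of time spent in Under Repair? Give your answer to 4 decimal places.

Let the stationary distribution be π with π = πP and π_1 + π_2 + π_3 + π_4 = 1.
π_1 = 0.3·π_1 + 0.3·π_2 + 0.35·π_3 + 0.2·π_4
π_2 = 0.35·π_1 + 0.2·π_2 + 0.2·π_3 + 0.25·π_4
π_3 = 0.15·π_1 + 0.15·π_2 + 0.35·π_3 + 0.25·π_4
Solving with the normalization constraint gives π = (0.2868, 0.2551, 0.2176, 0.2406).
So the stationary probability of Under Repair is 0.2176.

0.2176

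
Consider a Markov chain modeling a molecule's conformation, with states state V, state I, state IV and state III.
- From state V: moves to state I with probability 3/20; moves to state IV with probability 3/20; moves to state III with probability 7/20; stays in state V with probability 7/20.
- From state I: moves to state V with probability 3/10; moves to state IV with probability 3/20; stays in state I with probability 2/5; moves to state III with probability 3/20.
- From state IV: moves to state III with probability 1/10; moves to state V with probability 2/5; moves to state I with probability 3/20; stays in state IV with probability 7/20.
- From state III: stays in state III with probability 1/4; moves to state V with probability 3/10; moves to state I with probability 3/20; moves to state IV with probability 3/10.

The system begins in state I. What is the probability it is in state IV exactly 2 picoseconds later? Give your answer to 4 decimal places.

0.2025

Propagate the distribution vector 2 picoseconds from state I.
After 0 picoseconds: (0.0000, 1.0000, 0.0000, 0.0000)
After 1 picosecond: (0.3000, 0.4000, 0.1500, 0.1500)
After 2 picoseconds: (0.3300, 0.2500, 0.2025, 0.2175)
P(in state IV after 2 picoseconds) = 0.2025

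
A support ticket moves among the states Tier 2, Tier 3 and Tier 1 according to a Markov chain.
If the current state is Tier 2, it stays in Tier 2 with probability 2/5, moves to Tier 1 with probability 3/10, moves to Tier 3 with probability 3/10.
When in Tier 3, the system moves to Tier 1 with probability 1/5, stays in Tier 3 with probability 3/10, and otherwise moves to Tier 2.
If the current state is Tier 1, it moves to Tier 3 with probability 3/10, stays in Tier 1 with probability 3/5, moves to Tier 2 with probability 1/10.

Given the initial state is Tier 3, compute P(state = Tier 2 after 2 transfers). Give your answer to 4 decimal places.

0.3700

Sum over the intermediate state after 1 transfer:
P = P(Tier 3→Tier 2)·P(Tier 2→Tier 2) + P(Tier 3→Tier 3)·P(Tier 3→Tier 2) + P(Tier 3→Tier 1)·P(Tier 1→Tier 2)
  = 0.5×0.4 + 0.3×0.5 + 0.2×0.1
  = 0.2000 + 0.1500 + 0.0200 = 0.3700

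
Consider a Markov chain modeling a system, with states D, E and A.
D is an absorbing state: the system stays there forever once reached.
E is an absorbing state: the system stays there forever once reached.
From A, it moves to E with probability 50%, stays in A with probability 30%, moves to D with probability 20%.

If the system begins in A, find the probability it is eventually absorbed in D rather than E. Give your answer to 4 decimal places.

Let h(s) be the probability of absorption at D starting from transient state s. Then h(D) = 1 and h(E) = 0. By first-step analysis:
h(A) = 0.2·1 + 0.5·0 + 0.3·h(A)
Solving: h(A) = 0.2857.
Starting from A, the probability is 0.2857.

0.2857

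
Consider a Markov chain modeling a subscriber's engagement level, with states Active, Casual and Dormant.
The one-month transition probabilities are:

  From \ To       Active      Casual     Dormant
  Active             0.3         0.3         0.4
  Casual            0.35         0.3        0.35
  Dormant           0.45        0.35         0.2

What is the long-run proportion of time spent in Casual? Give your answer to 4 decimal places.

Let the stationary distribution be π with π = πP and π_1 + π_2 + π_3 = 1.
π_1 = 0.3·π_1 + 0.35·π_2 + 0.45·π_3
π_2 = 0.3·π_1 + 0.3·π_2 + 0.35·π_3
Solving with the normalization constraint gives π = (0.3638, 0.3160, 0.3202).
So the stationary probability of Casual is 0.3160.

0.3160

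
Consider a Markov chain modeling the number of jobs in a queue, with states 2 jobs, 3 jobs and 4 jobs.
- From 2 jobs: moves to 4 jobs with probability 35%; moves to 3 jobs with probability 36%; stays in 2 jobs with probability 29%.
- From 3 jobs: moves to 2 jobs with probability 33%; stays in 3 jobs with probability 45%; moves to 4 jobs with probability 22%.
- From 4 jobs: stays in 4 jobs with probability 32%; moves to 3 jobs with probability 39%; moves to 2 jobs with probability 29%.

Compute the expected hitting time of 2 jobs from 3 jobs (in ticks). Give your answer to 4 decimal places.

Let t(s) be the expected number of ticks to first reach 2 jobs from state s, with t(2 jobs) = 0. Conditioning on the first tick:
t(3 jobs) = 1 + 0.45·t(3 jobs) + 0.22·t(4 jobs)
t(4 jobs) = 1 + 0.39·t(3 jobs) + 0.32·t(4 jobs)
Solving: t(3 jobs) = 3.1228, t(4 jobs) = 3.2616.
Expected ticks from 3 jobs to 2 jobs: 3.1228.

3.1228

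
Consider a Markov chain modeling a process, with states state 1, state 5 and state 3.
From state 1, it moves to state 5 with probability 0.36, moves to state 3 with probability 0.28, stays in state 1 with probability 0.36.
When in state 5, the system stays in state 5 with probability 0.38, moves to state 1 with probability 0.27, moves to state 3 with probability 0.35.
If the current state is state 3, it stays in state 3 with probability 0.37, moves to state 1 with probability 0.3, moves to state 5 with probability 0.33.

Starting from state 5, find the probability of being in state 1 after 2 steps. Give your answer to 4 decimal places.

Sum over the intermediate state after 1 step:
P = P(state 5→state 1)·P(state 1→state 1) + P(state 5→state 5)·P(state 5→state 1) + P(state 5→state 3)·P(state 3→state 1)
  = 0.27×0.36 + 0.38×0.27 + 0.35×0.3
  = 0.0972 + 0.1026 + 0.1050 = 0.3048

0.3048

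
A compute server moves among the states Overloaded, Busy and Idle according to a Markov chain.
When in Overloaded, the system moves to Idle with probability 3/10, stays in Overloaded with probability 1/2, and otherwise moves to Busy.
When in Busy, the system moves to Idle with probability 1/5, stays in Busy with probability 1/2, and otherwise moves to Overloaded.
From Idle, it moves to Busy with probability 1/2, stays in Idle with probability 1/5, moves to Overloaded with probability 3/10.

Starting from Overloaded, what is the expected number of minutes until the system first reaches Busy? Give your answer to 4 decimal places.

Let t(s) be the expected number of minutes to first reach Busy from state s, with t(Busy) = 0. Conditioning on the first minute:
t(Overloaded) = 1 + 0.5·t(Overloaded) + 0.3·t(Idle)
t(Idle) = 1 + 0.3·t(Overloaded) + 0.2·t(Idle)
Solving: t(Overloaded) = 3.5484, t(Idle) = 2.5806.
Expected minutes from Overloaded to Busy: 3.5484.

3.5484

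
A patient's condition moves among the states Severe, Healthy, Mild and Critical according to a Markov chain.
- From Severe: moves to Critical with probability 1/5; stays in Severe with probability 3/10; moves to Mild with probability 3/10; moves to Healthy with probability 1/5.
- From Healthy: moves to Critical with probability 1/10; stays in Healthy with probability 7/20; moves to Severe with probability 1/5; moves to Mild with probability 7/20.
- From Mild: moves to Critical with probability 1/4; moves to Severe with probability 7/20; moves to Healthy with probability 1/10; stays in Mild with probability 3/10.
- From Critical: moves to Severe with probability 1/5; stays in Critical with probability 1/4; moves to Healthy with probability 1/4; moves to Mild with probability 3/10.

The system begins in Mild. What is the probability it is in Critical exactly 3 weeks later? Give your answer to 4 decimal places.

0.2064

Propagate the distribution vector 3 weeks from Mild.
After 0 weeks: (0.0000, 0.0000, 1.0000, 0.0000)
After 1 week: (0.3500, 0.1000, 0.3000, 0.2500)
After 2 weeks: (0.2800, 0.1975, 0.3050, 0.2175)
After 3 weeks: (0.2738, 0.2100, 0.3099, 0.2064)
P(in Critical after 3 weeks) = 0.2064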